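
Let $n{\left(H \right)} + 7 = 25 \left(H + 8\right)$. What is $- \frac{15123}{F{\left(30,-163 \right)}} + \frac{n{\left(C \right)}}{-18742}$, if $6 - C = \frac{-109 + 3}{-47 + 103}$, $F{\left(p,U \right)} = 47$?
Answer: $- \frac{7936701111}{24664472} \approx -321.79$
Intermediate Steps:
$C = \frac{221}{28}$ ($C = 6 - \frac{-109 + 3}{-47 + 103} = 6 - - \frac{106}{56} = 6 - \left(-106\right) \frac{1}{56} = 6 - - \frac{53}{28} = 6 + \frac{53}{28} = \frac{221}{28} \approx 7.8929$)
$n{\left(H \right)} = 193 + 25 H$ ($n{\left(H \right)} = -7 + 25 \left(H + 8\right) = -7 + 25 \left(8 + H\right) = -7 + \left(200 + 25 H\right) = 193 + 25 H$)
$- \frac{15123}{F{\left(30,-163 \right)}} + \frac{n{\left(C \right)}}{-18742} = - \frac{15123}{47} + \frac{193 + 25 \cdot \frac{221}{28}}{-18742} = \left(-15123\right) \frac{1}{47} + \left(193 + \frac{5525}{28}\right) \left(- \frac{1}{18742}\right) = - \frac{15123}{47} + \frac{10929}{28} \left(- \frac{1}{18742}\right) = - \frac{15123}{47} - \frac{10929}{524776} = - \frac{7936701111}{24664472}$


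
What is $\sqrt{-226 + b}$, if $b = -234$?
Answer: $2 i \sqrt{115} \approx 21.448 i$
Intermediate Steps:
$\sqrt{-226 + b} = \sqrt{-226 - 234} = \sqrt{-460} = 2 i \sqrt{115}$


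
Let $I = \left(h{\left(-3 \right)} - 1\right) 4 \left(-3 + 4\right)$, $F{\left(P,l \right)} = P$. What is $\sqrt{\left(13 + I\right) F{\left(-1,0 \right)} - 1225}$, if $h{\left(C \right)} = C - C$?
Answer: $i \sqrt{1234} \approx 35.128 i$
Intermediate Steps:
$h{\left(C \right)} = 0$
$I = -4$ ($I = \left(0 - 1\right) 4 \left(-3 + 4\right) = - 4 \cdot 1 = \left(-1\right) 4 = -4$)
$\sqrt{\left(13 + I\right) F{\left(-1,0 \right)} - 1225} = \sqrt{\left(13 - 4\right) \left(-1\right) - 1225} = \sqrt{9 \left(-1\right) - 1225} = \sqrt{-9 - 1225} = \sqrt{-1234} = i \sqrt{1234}$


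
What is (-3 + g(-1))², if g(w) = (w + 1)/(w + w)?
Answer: 9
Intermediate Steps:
g(w) = (1 + w)/(2*w) (g(w) = (1 + w)/((2*w)) = (1 + w)*(1/(2*w)) = (1 + w)/(2*w))
(-3 + g(-1))² = (-3 + (½)*(1 - 1)/(-1))² = (-3 + (½)*(-1)*0)² = (-3 + 0)² = (-3)² = 9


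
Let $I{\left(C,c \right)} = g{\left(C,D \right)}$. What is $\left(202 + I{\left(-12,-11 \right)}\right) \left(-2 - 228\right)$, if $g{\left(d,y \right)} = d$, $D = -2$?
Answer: $-43700$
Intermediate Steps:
$I{\left(C,c \right)} = C$
$\left(202 + I{\left(-12,-11 \right)}\right) \left(-2 - 228\right) = \left(202 - 12\right) \left(-2 - 228\right) = 190 \left(-230\right) = -43700$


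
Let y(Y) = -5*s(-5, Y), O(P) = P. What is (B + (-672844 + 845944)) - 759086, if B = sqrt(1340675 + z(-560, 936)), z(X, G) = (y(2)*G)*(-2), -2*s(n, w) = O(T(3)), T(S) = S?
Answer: -585986 + sqrt(1326635) ≈ -5.8483e+5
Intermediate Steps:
s(n, w) = -3/2 (s(n, w) = -1/2*3 = -3/2)
y(Y) = 15/2 (y(Y) = -5*(-3/2) = 15/2)
z(X, G) = -15*G (z(X, G) = (15*G/2)*(-2) = -15*G)
B = sqrt(1326635) (B = sqrt(1340675 - 15*936) = sqrt(1340675 - 14040) = sqrt(1326635) ≈ 1151.8)
(B + (-672844 + 845944)) - 759086 = (sqrt(1326635) + (-672844 + 845944)) - 759086 = (sqrt(1326635) + 173100) - 759086 = (173100 + sqrt(1326635)) - 759086 = -585986 + sqrt(1326635)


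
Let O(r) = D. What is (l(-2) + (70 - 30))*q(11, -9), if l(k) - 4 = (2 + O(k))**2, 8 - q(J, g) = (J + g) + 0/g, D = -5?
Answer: 318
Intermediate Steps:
q(J, g) = 8 - J - g (q(J, g) = 8 - ((J + g) + 0/g) = 8 - ((J + g) + 0) = 8 - (J + g) = 8 + (-J - g) = 8 - J - g)
O(r) = -5
l(k) = 13 (l(k) = 4 + (2 - 5)**2 = 4 + (-3)**2 = 4 + 9 = 13)
(l(-2) + (70 - 30))*q(11, -9) = (13 + (70 - 30))*(8 - 1*11 - 1*(-9)) = (13 + 40)*(8 - 11 + 9) = 53*6 = 318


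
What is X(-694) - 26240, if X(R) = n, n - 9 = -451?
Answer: -26682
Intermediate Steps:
n = -442 (n = 9 - 451 = -442)
X(R) = -442
X(-694) - 26240 = -442 - 26240 = -26682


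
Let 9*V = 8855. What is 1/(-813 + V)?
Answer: 9/1538 ≈ 0.0058518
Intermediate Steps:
V = 8855/9 (V = (⅑)*8855 = 8855/9 ≈ 983.89)
1/(-813 + V) = 1/(-813 + 8855/9) = 1/(1538/9) = 9/1538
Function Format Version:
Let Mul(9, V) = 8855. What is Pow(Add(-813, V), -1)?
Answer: Rational(9, 1538) ≈ 0.0058518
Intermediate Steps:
V = Rational(8855, 9) (V = Mul(Rational(1, 9), 8855) = Rational(8855, 9) ≈ 983.89)
Pow(Add(-813, V), -1) = Pow(Add(-813, Rational(8855, 9)), -1) = Pow(Rational(1538, 9), -1) = Rational(9, 1538)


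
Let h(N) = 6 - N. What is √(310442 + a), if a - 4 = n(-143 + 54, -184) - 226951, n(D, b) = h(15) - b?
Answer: √83670 ≈ 289.26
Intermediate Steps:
n(D, b) = -9 - b (n(D, b) = (6 - 1*15) - b = (6 - 15) - b = -9 - b)
a = -226772 (a = 4 + ((-9 - 1*(-184)) - 226951) = 4 + ((-9 + 184) - 226951) = 4 + (175 - 226951) = 4 - 226776 = -226772)
√(310442 + a) = √(310442 - 226772) = √83670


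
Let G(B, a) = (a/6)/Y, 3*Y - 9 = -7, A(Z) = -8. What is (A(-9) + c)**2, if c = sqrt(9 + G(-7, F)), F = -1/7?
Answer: (112 - sqrt(1757))**2/196 ≈ 25.060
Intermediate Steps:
F = -1/7 (F = -1*1/7 = -1/7 ≈ -0.14286)
Y = 2/3 (Y = 3 + (1/3)*(-7) = 3 - 7/3 = 2/3 ≈ 0.66667)
G(B, a) = a/4 (G(B, a) = (a/6)/(2/3) = (a*(1/6))*(3/2) = (a/6)*(3/2) = a/4)
c = sqrt(1757)/14 (c = sqrt(9 + (1/4)*(-1/7)) = sqrt(9 - 1/28) = sqrt(251/28) = sqrt(1757)/14 ≈ 2.9940)
(A(-9) + c)**2 = (-8 + sqrt(1757)/14)**2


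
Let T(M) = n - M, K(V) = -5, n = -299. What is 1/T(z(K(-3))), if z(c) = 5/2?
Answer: -2/603 ≈ -0.0033167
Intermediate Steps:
z(c) = 5/2 (z(c) = 5*(½) = 5/2)
T(M) = -299 - M
1/T(z(K(-3))) = 1/(-299 - 1*5/2) = 1/(-299 - 5/2) = 1/(-603/2) = -2/603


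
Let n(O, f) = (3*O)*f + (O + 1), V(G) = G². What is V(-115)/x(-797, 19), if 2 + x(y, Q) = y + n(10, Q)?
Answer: -13225/218 ≈ -60.665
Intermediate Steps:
n(O, f) = 1 + O + 3*O*f (n(O, f) = 3*O*f + (1 + O) = 1 + O + 3*O*f)
x(y, Q) = 9 + y + 30*Q (x(y, Q) = -2 + (y + (1 + 10 + 3*10*Q)) = -2 + (y + (1 + 10 + 30*Q)) = -2 + (y + (11 + 30*Q)) = -2 + (11 + y + 30*Q) = 9 + y + 30*Q)
V(-115)/x(-797, 19) = (-115)²/(9 - 797 + 30*19) = 13225/(9 - 797 + 570) = 13225/(-218) = 13225*(-1/218) = -13225/218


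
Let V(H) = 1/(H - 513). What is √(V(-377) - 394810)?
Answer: I*√312729001890/890 ≈ 628.34*I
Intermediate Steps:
V(H) = 1/(-513 + H)
√(V(-377) - 394810) = √(1/(-513 - 377) - 394810) = √(1/(-890) - 394810) = √(-1/890 - 394810) = √(-351380901/890) = I*√312729001890/890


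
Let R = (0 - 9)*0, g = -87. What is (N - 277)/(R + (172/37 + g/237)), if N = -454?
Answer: -2136713/12515 ≈ -170.73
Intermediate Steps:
R = 0 (R = -9*0 = 0)
(N - 277)/(R + (172/37 + g/237)) = (-454 - 277)/(0 + (172/37 - 87/237)) = -731/(0 + (172*(1/37) - 87*1/237)) = -731/(0 + (172/37 - 29/79)) = -731/(0 + 12515/2923) = -731/12515/2923 = -731*2923/12515 = -2136713/12515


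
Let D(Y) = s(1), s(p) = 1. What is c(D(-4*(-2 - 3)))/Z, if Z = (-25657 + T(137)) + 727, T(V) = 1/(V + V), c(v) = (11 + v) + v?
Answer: -3562/6830819 ≈ -0.00052146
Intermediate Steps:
D(Y) = 1
c(v) = 11 + 2*v
T(V) = 1/(2*V)
Z = -6830819/274 (Z = (-25657 + (½)/137) + 727 = (-25657 + (½)*(1/137)) + 727 = (-25657 + 1/274) + 727 = -7030017/274 + 727 = -6830819/274 ≈ -24930.)
c(D(-4*(-2 - 3)))/Z = (11 + 2*1)/(-6830819/274) = (11 + 2)*(-274/6830819) = 13*(-274/6830819) = -3562/6830819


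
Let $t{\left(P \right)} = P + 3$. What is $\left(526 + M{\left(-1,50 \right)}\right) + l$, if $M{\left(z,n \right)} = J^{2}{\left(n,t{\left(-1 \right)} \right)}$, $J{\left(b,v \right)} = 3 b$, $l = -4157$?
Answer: $18869$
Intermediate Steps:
$t{\left(P \right)} = 3 + P$
$M{\left(z,n \right)} = 9 n^{2}$ ($M{\left(z,n \right)} = \left(3 n\right)^{2} = 9 n^{2}$)
$\left(526 + M{\left(-1,50 \right)}\right) + l = \left(526 + 9 \cdot 50^{2}\right) - 4157 = \left(526 + 9 \cdot 2500\right) - 4157 = \left(526 + 22500\right) - 4157 = 23026 - 4157 = 18869$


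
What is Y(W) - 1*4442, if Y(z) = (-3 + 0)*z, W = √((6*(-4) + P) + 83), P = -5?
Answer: -4442 - 9*√6 ≈ -4464.0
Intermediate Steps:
W = 3*√6 (W = √((6*(-4) - 5) + 83) = √((-24 - 5) + 83) = √(-29 + 83) = √54 = 3*√6 ≈ 7.3485)
Y(z) = -3*z
Y(W) - 1*4442 = -9*√6 - 1*4442 = -9*√6 - 4442 = -4442 - 9*√6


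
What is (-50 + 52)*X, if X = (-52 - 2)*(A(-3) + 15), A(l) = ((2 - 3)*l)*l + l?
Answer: -324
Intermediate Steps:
A(l) = l - l² (A(l) = (-l)*l + l = -l² + l = l - l²)
X = -162 (X = (-52 - 2)*(-3*(1 - 1*(-3)) + 15) = -54*(-3*(1 + 3) + 15) = -54*(-3*4 + 15) = -54*(-12 + 15) = -54*3 = -162)
(-50 + 52)*X = (-50 + 52)*(-162) = 2*(-162) = -324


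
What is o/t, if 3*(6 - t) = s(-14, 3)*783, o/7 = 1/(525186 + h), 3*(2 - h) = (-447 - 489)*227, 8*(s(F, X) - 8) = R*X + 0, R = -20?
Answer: -7/74203494 ≈ -9.4335e-8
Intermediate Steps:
s(F, X) = 8 - 5*X/2 (s(F, X) = 8 + (-20*X + 0)/8 = 8 + (-20*X)/8 = 8 - 5*X/2)
h = 70826 (h = 2 - (-447 - 489)*227/3 = 2 - (-312)*227 = 2 - ⅓*(-212472) = 2 + 70824 = 70826)
o = 7/596012 (o = 7/(525186 + 70826) = 7/596012 ≈ 1.1745e-5)
t = -249/2 (t = 6 - (8 - 5/2*3)*783/3 = 6 - (8 - 15/2)*783/3 = 6 - 783/6 = 6 - ⅓*783/2 = 6 - 261/2 = -249/2 ≈ -124.50)
o/t = 7/(596012*(-249/2)) = (7/596012)*(-2/249) = -7/74203494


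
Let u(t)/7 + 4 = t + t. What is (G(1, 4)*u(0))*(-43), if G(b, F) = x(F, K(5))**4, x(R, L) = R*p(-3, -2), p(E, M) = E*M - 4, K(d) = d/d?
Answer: 4931584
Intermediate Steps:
K(d) = 1
p(E, M) = -4 + E*M
u(t) = -28 + 14*t (u(t) = -28 + 7*(t + t) = -28 + 7*(2*t) = -28 + 14*t)
x(R, L) = 2*R (x(R, L) = R*(-4 - 3*(-2)) = R*(-4 + 6) = R*2 = 2*R)
G(b, F) = 16*F**4 (G(b, F) = (2*F)**4 = 16*F**4)
(G(1, 4)*u(0))*(-43) = ((16*4**4)*(-28 + 14*0))*(-43) = ((16*256)*(-28 + 0))*(-43) = (4096*(-28))*(-43) = -114688*(-43) = 4931584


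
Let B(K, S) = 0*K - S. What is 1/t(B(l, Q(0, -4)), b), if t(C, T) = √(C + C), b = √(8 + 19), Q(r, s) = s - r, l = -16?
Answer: √2/4 ≈ 0.35355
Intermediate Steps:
B(K, S) = -S (B(K, S) = 0 - S = -S)
b = 3*√3 (b = √27 = 3*√3 ≈ 5.1962)
t(C, T) = √2*√C (t(C, T) = √(2*C) = √2*√C)
1/t(B(l, Q(0, -4)), b) = 1/(√2*√(-(-4 - 1*0))) = 1/(√2*√(-(-4 + 0))) = 1/(√2*√(-1*(-4))) = 1/(√2*√4) = 1/(√2*2) = 1/(2*√2) = √2/4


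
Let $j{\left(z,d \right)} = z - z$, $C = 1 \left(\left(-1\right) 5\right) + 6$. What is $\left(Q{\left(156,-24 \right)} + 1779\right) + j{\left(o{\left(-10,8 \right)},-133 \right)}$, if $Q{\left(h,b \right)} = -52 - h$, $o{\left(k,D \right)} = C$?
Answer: $1571$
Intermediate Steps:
$C = 1$ ($C = 1 \left(-5\right) + 6 = -5 + 6 = 1$)
$o{\left(k,D \right)} = 1$
$j{\left(z,d \right)} = 0$
$\left(Q{\left(156,-24 \right)} + 1779\right) + j{\left(o{\left(-10,8 \right)},-133 \right)} = \left(\left(-52 - 156\right) + 1779\right) + 0 = \left(-208 + 1779\right) + 0 = 1571 + 0 = 1571$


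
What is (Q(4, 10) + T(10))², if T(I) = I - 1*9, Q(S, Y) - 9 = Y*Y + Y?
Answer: 14400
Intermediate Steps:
Q(S, Y) = 9 + Y + Y² (Q(S, Y) = 9 + (Y*Y + Y) = 9 + (Y² + Y) = 9 + (Y + Y²) = 9 + Y + Y²)
T(I) = -9 + I (T(I) = I - 9 = -9 + I)
(Q(4, 10) + T(10))² = ((9 + 10 + 10²) + (-9 + 10))² = ((9 + 10 + 100) + 1)² = (119 + 1)² = 120² = 14400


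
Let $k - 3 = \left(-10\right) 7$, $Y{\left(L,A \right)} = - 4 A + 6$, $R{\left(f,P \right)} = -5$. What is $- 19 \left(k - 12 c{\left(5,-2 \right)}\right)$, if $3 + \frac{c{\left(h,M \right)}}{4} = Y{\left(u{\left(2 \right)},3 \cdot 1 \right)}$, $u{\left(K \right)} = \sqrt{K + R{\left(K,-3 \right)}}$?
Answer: $-6935$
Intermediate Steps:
$u{\left(K \right)} = \sqrt{-5 + K}$ ($u{\left(K \right)} = \sqrt{K - 5} = \sqrt{-5 + K}$)
$Y{\left(L,A \right)} = 6 - 4 A$
$c{\left(h,M \right)} = -36$ ($c{\left(h,M \right)} = -12 + 4 \left(6 - 4 \cdot 3 \cdot 1\right) = -12 + 4 \left(6 - 12\right) = -12 + 4 \left(-6\right) = -12 - 24 = -36$)
$k = -67$ ($k = 3 - 70 = -67$)
$- 19 \left(k - 12 c{\left(5,-2 \right)}\right) = - 19 \left(-67 - -432\right) = - 19 \left(-67 + 432\right) = \left(-19\right) 365 = -6935$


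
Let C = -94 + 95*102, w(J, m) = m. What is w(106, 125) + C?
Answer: 9721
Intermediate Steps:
C = 9596 (C = -94 + 9690 = 9596)
w(106, 125) + C = 125 + 9596 = 9721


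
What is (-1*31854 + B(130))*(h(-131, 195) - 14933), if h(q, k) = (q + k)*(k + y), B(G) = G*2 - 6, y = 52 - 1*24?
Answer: 20887600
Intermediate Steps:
y = 28 (y = 52 - 24 = 28)
B(G) = -6 + 2*G (B(G) = 2*G - 6 = -6 + 2*G)
h(q, k) = (28 + k)*(k + q) (h(q, k) = (q + k)*(k + 28) = (k + q)*(28 + k) = (28 + k)*(k + q))
(-1*31854 + B(130))*(h(-131, 195) - 14933) = (-1*31854 + (-6 + 2*130))*((195² + 28*195 + 28*(-131) + 195*(-131)) - 14933) = (-31854 + (-6 + 260))*((38025 + 5460 - 3668 - 25545) - 14933) = (-31854 + 254)*(14272 - 14933) = -31600*(-661) = 20887600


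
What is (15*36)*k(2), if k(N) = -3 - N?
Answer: -2700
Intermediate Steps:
(15*36)*k(2) = (15*36)*(-3 - 1*2) = 540*(-3 - 2) = 540*(-5) = -2700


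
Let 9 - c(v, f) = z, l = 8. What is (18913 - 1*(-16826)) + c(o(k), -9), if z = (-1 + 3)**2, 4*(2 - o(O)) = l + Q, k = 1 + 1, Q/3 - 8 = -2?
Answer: 35744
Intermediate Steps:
Q = 18 (Q = 24 + 3*(-2) = 24 - 6 = 18)
k = 2
o(O) = -9/2 (o(O) = 2 - (8 + 18)/4 = 2 - 1/4*26 = 2 - 13/2 = -9/2)
z = 4 (z = 2**2 = 4)
c(v, f) = 5 (c(v, f) = 9 - 1*4 = 9 - 4 = 5)
(18913 - 1*(-16826)) + c(o(k), -9) = (18913 - 1*(-16826)) + 5 = (18913 + 16826) + 5 = 35739 + 5 = 35744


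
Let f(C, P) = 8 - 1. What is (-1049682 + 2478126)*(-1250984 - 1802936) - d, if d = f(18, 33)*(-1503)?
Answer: -4362353689959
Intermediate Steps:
f(C, P) = 7
d = -10521 (d = 7*(-1503) = -10521)
(-1049682 + 2478126)*(-1250984 - 1802936) - d = (-1049682 + 2478126)*(-1250984 - 1802936) - 1*(-10521) = 1428444*(-3053920) + 10521 = -4362353700480 + 10521 = -4362353689959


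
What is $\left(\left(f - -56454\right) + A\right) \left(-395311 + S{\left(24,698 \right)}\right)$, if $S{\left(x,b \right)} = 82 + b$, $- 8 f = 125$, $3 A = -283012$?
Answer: $\frac{358855534325}{24} \approx 1.4952 \cdot 10^{10}$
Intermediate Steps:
$A = - \frac{283012}{3}$ ($A = \frac{1}{3} \left(-283012\right) = - \frac{283012}{3} \approx -94337.0$)
$f = - \frac{125}{8}$ ($f = \left(- \frac{1}{8}\right) 125 = - \frac{125}{8} \approx -15.625$)
$\left(\left(f - -56454\right) + A\right) \left(-395311 + S{\left(24,698 \right)}\right) = \left(\left(- \frac{125}{8} - -56454\right) - \frac{283012}{3}\right) \left(-395311 + \left(82 + 698\right)\right) = \left(\left(- \frac{125}{8} + 56454\right) - \frac{283012}{3}\right) \left(-395311 + 780\right) = \left(\frac{451507}{8} - \frac{283012}{3}\right) \left(-394531\right) = \left(- \frac{909575}{24}\right) \left(-394531\right) = \frac{358855534325}{24}$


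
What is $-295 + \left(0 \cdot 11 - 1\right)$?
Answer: $-296$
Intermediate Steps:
$-295 + \left(0 \cdot 11 - 1\right) = -295 + \left(0 - 1\right) = -295 - 1 = -296$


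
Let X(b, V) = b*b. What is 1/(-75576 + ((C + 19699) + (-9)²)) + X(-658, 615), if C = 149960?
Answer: 40769622097/94164 ≈ 4.3296e+5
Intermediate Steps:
X(b, V) = b²
1/(-75576 + ((C + 19699) + (-9)²)) + X(-658, 615) = 1/(-75576 + ((149960 + 19699) + (-9)²)) + (-658)² = 1/(-75576 + (169659 + 81)) + 432964 = 1/(-75576 + 169740) + 432964 = 1/94164 + 432964 = 40769622097/94164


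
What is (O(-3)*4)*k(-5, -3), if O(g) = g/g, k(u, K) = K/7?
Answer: -12/7 ≈ -1.7143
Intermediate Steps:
k(u, K) = K/7 (k(u, K) = K*(1/7) = K/7)
O(g) = 1
(O(-3)*4)*k(-5, -3) = (1*4)*((1/7)*(-3)) = 4*(-3/7) = -12/7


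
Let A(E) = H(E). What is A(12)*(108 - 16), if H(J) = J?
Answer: 1104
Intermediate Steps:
A(E) = E
A(12)*(108 - 16) = 12*(108 - 16) = 12*92 = 1104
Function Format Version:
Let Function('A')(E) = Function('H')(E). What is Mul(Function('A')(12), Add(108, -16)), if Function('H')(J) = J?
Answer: 1104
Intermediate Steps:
Function('A')(E) = E
Mul(Function('A')(12), Add(108, -16)) = Mul(12, Add(108, -16)) = Mul(12, 92) = 1104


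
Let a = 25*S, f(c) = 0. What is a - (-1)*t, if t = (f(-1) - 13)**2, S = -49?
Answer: -1056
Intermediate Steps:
a = -1225 (a = 25*(-49) = -1225)
t = 169 (t = (0 - 13)**2 = (-13)**2 = 169)
a - (-1)*t = -1225 - (-1)*169 = -1225 - 1*(-169) = -1225 + 169 = -1056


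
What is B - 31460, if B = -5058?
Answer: -36518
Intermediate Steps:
B - 31460 = -5058 - 31460 = -36518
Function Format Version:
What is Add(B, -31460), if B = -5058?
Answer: -36518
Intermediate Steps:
Add(B, -31460) = Add(-5058, -31460) = -36518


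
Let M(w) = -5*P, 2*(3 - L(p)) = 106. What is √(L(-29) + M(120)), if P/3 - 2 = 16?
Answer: 8*I*√5 ≈ 17.889*I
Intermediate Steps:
P = 54 (P = 6 + 3*16 = 6 + 48 = 54)
L(p) = -50 (L(p) = 3 - ½*106 = 3 - 53 = -50)
M(w) = -270 (M(w) = -5*54 = -270)
√(L(-29) + M(120)) = √(-50 - 270) = √(-320) = 8*I*√5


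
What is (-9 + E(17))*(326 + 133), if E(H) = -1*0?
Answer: -4131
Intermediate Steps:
E(H) = 0
(-9 + E(17))*(326 + 133) = (-9 + 0)*(326 + 133) = -9*459 = -4131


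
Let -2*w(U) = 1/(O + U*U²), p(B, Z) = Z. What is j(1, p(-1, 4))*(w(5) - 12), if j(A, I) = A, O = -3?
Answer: -2929/244 ≈ -12.004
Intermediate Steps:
w(U) = -1/(2*(-3 + U³)) (w(U) = -1/(2*(-3 + U*U²)) = -1/(2*(-3 + U³)))
j(1, p(-1, 4))*(w(5) - 12) = 1*(-1/(-6 + 2*5³) - 12) = 1*(-1/(-6 + 2*125) - 12) = 1*(-1/(-6 + 250) - 12) = 1*(-1/244 - 12) = 1*(-2929/244) = -2929/244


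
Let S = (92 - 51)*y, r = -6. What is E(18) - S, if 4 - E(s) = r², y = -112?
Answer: 4560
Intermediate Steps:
E(s) = -32 (E(s) = 4 - 1*(-6)² = 4 - 1*36 = 4 - 36 = -32)
S = -4592 (S = (92 - 51)*(-112) = 41*(-112) = -4592)
E(18) - S = -32 - 1*(-4592) = -32 + 4592 = 4560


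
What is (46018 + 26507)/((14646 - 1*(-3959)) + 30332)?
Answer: 72525/48937 ≈ 1.4820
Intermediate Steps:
(46018 + 26507)/((14646 - 1*(-3959)) + 30332) = 72525/((14646 + 3959) + 30332) = 72525/(18605 + 30332) = 72525/48937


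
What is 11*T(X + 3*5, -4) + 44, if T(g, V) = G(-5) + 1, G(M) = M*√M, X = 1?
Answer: 55 - 55*I*√5 ≈ 55.0 - 122.98*I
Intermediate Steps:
G(M) = M^(3/2)
T(g, V) = 1 - 5*I*√5 (T(g, V) = (-5)^(3/2) + 1 = -5*I*√5 + 1 = 1 - 5*I*√5)
11*T(X + 3*5, -4) + 44 = 11*(1 - 5*I*√5) + 44 = (11 - 55*I*√5) + 44 = 55 - 55*I*√5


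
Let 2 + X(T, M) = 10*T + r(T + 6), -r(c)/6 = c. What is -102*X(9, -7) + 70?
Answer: 274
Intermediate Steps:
r(c) = -6*c
X(T, M) = -38 + 4*T (X(T, M) = -2 + (10*T - 6*(T + 6)) = -2 + (10*T - 6*(6 + T)) = -2 + (10*T + (-36 - 6*T)) = -2 + (-36 + 4*T) = -38 + 4*T)
-102*X(9, -7) + 70 = -102*(-38 + 4*9) + 70 = -102*(-38 + 36) + 70 = -102*(-2) + 70 = 204 + 70 = 274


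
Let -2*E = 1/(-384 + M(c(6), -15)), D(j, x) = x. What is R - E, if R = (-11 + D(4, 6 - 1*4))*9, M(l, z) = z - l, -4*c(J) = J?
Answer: -64396/795 ≈ -81.001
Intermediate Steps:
c(J) = -J/4
R = -81 (R = (-11 + (6 - 1*4))*9 = (-11 + (6 - 4))*9 = (-11 + 2)*9 = -9*9 = -81)
E = 1/795 (E = -1/(2*(-384 + (-15 - (-1)*6/4))) = -1/(2*(-384 + (-15 - 1*(-3/2)))) = -1/(2*(-384 + (-15 + 3/2))) = -1/(2*(-384 - 27/2)) = -1/(2*(-795/2)) = -½*(-2/795) = 1/795 ≈ 0.0012579)
R - E = -81 - 1*1/795 = -81 - 1/795 = -64396/795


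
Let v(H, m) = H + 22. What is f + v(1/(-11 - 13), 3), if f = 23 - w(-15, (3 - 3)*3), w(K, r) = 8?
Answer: 887/24 ≈ 36.958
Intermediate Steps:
v(H, m) = 22 + H
f = 15 (f = 23 - 1*8 = 23 - 8 = 15)
f + v(1/(-11 - 13), 3) = 15 + (22 + 1/(-11 - 13)) = 15 + (22 + 1/(-24)) = 15 + (22 - 1/24) = 15 + 527/24 = 887/24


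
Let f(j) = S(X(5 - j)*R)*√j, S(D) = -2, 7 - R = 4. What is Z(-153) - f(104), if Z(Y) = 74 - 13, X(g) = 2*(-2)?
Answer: 61 + 4*√26 ≈ 81.396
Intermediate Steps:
X(g) = -4
R = 3 (R = 7 - 1*4 = 7 - 4 = 3)
Z(Y) = 61
f(j) = -2*√j
Z(-153) - f(104) = 61 - (-2)*√104 = 61 - (-2)*2*√26 = 61 - (-4)*√26 = 61 + 4*√26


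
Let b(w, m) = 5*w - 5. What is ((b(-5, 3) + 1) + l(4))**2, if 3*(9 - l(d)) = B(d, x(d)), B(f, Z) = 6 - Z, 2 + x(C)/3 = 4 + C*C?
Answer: 16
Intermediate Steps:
x(C) = 6 + 3*C**2 (x(C) = -6 + 3*(4 + C*C) = -6 + 3*(4 + C**2) = -6 + (12 + 3*C**2) = 6 + 3*C**2)
l(d) = 9 + d**2 (l(d) = 9 - (6 - (6 + 3*d**2))/3 = 9 - (6 + (-6 - 3*d**2))/3 = 9 - (-1)*d**2 = 9 + d**2)
b(w, m) = -5 + 5*w
((b(-5, 3) + 1) + l(4))**2 = (((-5 + 5*(-5)) + 1) + (9 + 4**2))**2 = (((-5 - 25) + 1) + (9 + 16))**2 = ((-30 + 1) + 25)**2 = (-29 + 25)**2 = (-4)**2 = 16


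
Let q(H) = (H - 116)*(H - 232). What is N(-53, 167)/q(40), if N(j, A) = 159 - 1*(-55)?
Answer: 107/7296 ≈ 0.014666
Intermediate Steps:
q(H) = (-232 + H)*(-116 + H) (q(H) = (-116 + H)*(-232 + H) = (-232 + H)*(-116 + H))
N(j, A) = 214 (N(j, A) = 159 + 55 = 214)
N(-53, 167)/q(40) = 214/(26912 + 40² - 348*40) = 214/(26912 + 1600 - 13920) = 214/14592 = 214*(1/14592) = 107/7296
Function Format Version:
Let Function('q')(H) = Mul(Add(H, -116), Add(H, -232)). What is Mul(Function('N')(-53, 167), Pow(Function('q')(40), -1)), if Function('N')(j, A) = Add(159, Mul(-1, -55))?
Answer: Rational(107, 7296) ≈ 0.014666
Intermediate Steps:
Function('q')(H) = Mul(Add(-232, H), Add(-116, H)) (Function('q')(H) = Mul(Add(-116, H), Add(-232, H)) = Mul(Add(-232, H), Add(-116, H)))
Function('N')(j, A) = 214 (Function('N')(j, A) = Add(159, 55) = 214)
Mul(Function('N')(-53, 167), Pow(Function('q')(40), -1)) = Mul(214, Pow(Add(26912, Pow(40, 2), Mul(-348, 40)), -1)) = Mul(214, Pow(Add(26912, 1600, -13920), -1)) = Mul(214, Pow(14592, -1)) = Mul(214, Rational(1, 14592)) = Rational(107, 7296)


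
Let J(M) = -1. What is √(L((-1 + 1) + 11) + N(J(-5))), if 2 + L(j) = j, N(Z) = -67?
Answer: I*√58 ≈ 7.6158*I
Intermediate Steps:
L(j) = -2 + j
√(L((-1 + 1) + 11) + N(J(-5))) = √((-2 + ((-1 + 1) + 11)) - 67) = √((-2 + (0 + 11)) - 67) = √((-2 + 11) - 67) = √(9 - 67) = √(-58) = I*√58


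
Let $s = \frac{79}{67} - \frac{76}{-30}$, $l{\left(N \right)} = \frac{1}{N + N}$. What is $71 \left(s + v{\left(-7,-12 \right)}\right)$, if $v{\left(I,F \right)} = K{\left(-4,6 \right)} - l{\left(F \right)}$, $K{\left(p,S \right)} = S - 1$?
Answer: $\frac{1665731}{2680} \approx 621.54$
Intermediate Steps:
$K{\left(p,S \right)} = -1 + S$
$l{\left(N \right)} = \frac{1}{2 N}$
$v{\left(I,F \right)} = 5 - \frac{1}{2 F}$ ($v{\left(I,F \right)} = \left(-1 + 6\right) - \frac{1}{2 F} = 5 - \frac{1}{2 F}$)
$s = \frac{3731}{1005}$ ($s = 79 \cdot \frac{1}{67} - - \frac{38}{15} = \frac{79}{67} + \frac{38}{15} = \frac{3731}{1005} \approx 3.7124$)
$71 \left(s + v{\left(-7,-12 \right)}\right) = 71 \left(\frac{3731}{1005} + \left(5 - \frac{1}{2 \left(-12\right)}\right)\right) = 71 \left(\frac{3731}{1005} + \left(5 - - \frac{1}{24}\right)\right) = 71 \left(\frac{3731}{1005} + \left(5 + \frac{1}{24}\right)\right) = 71 \left(\frac{3731}{1005} + \frac{121}{24}\right) = 71 \cdot \frac{23461}{2680} = \frac{1665731}{2680}$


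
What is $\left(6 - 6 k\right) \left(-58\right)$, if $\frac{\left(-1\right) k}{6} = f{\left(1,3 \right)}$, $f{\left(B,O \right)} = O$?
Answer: $-6612$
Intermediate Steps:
$k = -18$ ($k = \left(-6\right) 3 = -18$)
$\left(6 - 6 k\right) \left(-58\right) = \left(6 - -108\right) \left(-58\right) = \left(6 + 108\right) \left(-58\right) = 114 \left(-58\right) = -6612$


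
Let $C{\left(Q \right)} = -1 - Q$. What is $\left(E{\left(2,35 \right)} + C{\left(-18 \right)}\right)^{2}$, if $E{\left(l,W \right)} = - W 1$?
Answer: $324$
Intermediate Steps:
$E{\left(l,W \right)} = - W$
$\left(E{\left(2,35 \right)} + C{\left(-18 \right)}\right)^{2} = \left(\left(-1\right) 35 - -17\right)^{2} = \left(-35 + \left(-1 + 18\right)\right)^{2} = \left(-35 + 17\right)^{2} = \left(-18\right)^{2} = 324$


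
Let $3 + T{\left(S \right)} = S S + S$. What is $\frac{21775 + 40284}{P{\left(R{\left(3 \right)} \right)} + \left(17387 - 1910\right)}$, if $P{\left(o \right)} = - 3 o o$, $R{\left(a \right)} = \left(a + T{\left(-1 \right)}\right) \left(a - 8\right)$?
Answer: $\frac{62059}{15477} \approx 4.0098$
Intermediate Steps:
$T{\left(S \right)} = -3 + S + S^{2}$ ($T{\left(S \right)} = -3 + \left(S S + S\right) = -3 + \left(S^{2} + S\right) = -3 + \left(S + S^{2}\right) = -3 + S + S^{2}$)
$R{\left(a \right)} = \left(-8 + a\right) \left(-3 + a\right)$ ($R{\left(a \right)} = \left(a - \left(4 - 1\right)\right) \left(a - 8\right) = \left(a - 3\right) \left(-8 + a\right) = \left(-3 + a\right) \left(-8 + a\right) = \left(-8 + a\right) \left(-3 + a\right)$)
$P{\left(o \right)} = - 3 o^{2}$
$\frac{21775 + 40284}{P{\left(R{\left(3 \right)} \right)} + \left(17387 - 1910\right)} = \frac{21775 + 40284}{- 3 \left(24 + 3^{2} - 33\right)^{2} + \left(17387 - 1910\right)} = \frac{62059}{- 3 \left(24 + 9 - 33\right)^{2} + 15477} = \frac{62059}{- 3 \cdot 0^{2} + 15477} = \frac{62059}{\left(-3\right) 0 + 15477} = \frac{62059}{0 + 15477} = \frac{62059}{15477}$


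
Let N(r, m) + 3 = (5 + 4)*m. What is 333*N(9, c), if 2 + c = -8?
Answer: -30969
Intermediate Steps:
c = -10 (c = -2 - 8 = -10)
N(r, m) = -3 + 9*m (N(r, m) = -3 + (5 + 4)*m = -3 + 9*m)
333*N(9, c) = 333*(-3 + 9*(-10)) = 333*(-3 - 90) = 333*(-93) = -30969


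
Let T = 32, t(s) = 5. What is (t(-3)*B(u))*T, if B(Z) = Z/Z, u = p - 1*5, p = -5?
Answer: 160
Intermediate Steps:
u = -10 (u = -5 - 1*5 = -5 - 5 = -10)
B(Z) = 1
(t(-3)*B(u))*T = (5*1)*32 = 5*32 = 160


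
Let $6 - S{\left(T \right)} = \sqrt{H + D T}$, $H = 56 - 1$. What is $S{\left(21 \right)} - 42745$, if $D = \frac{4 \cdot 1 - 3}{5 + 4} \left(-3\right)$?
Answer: $-42739 - 4 \sqrt{3} \approx -42746.0$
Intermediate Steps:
$D = - \frac{1}{3}$ ($D = \frac{4 - 3}{9} \left(-3\right) = 1 \cdot \frac{1}{9} \left(-3\right) = \frac{1}{9} \left(-3\right) = - \frac{1}{3} \approx -0.33333$)
$H = 55$ ($H = 56 - 1 = 55$)
$S{\left(T \right)} = 6 - \sqrt{55 - \frac{T}{3}}$
$S{\left(21 \right)} - 42745 = \left(6 - \frac{\sqrt{495 - 63}}{3}\right) - 42745 = \left(6 - \frac{\sqrt{432}}{3}\right) - 42745 = \left(6 - \frac{12 \sqrt{3}}{3}\right) - 42745 = \left(6 - 4 \sqrt{3}\right) - 42745 = -42739 - 4 \sqrt{3}$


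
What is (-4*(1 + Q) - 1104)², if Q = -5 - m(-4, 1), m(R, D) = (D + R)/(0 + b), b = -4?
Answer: 1177225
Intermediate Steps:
m(R, D) = -D/4 - R/4 (m(R, D) = (D + R)/(0 - 4) = (D + R)/(-4) = (D + R)*(-¼) = -D/4 - R/4)
Q = -23/4 (Q = -5 - (-¼*1 - ¼*(-4)) = -5 - (-¼ + 1) = -5 - 1*¾ = -5 - ¾ = -23/4 ≈ -5.7500)
(-4*(1 + Q) - 1104)² = (-4*(1 - 23/4) - 1104)² = (-4*(-19/4) - 1104)² = (19 - 1104)² = (-1085)² = 1177225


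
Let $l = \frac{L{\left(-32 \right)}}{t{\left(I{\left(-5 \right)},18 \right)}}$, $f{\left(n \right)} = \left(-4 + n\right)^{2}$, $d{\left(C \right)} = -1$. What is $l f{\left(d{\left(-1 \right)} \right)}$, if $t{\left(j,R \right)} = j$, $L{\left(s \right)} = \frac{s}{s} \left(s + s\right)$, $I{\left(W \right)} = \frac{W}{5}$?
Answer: $1600$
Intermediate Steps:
$I{\left(W \right)} = \frac{W}{5}$ ($I{\left(W \right)} = W \frac{1}{5} = \frac{W}{5}$)
$L{\left(s \right)} = 2 s$ ($L{\left(s \right)} = 1 \cdot 2 s = 2 s$)
$l = 64$ ($l = \frac{2 \left(-32\right)}{\frac{1}{5} \left(-5\right)} = - \frac{64}{-1} = \left(-64\right) \left(-1\right) = 64$)
$l f{\left(d{\left(-1 \right)} \right)} = 64 \left(-4 - 1\right)^{2} = 64 \left(-5\right)^{2} = 64 \cdot 25 = 1600$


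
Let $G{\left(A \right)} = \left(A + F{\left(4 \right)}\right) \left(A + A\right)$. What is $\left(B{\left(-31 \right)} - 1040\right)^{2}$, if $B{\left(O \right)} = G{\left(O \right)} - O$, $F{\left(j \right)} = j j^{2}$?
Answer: $9333025$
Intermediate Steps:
$F{\left(j \right)} = j^{3}$
$G{\left(A \right)} = 2 A \left(64 + A\right)$ ($G{\left(A \right)} = \left(A + 4^{3}\right) \left(A + A\right) = \left(A + 64\right) 2 A = \left(64 + A\right) 2 A = 2 A \left(64 + A\right)$)
$B{\left(O \right)} = - O + 2 O \left(64 + O\right)$ ($B{\left(O \right)} = 2 O \left(64 + O\right) - O = - O + 2 O \left(64 + O\right)$)
$\left(B{\left(-31 \right)} - 1040\right)^{2} = \left(- 31 \left(127 + 2 \left(-31\right)\right) - 1040\right)^{2} = \left(- 31 \left(127 - 62\right) - 1040\right)^{2} = \left(\left(-31\right) 65 - 1040\right)^{2} = \left(-2015 - 1040\right)^{2} = \left(-3055\right)^{2} = 9333025$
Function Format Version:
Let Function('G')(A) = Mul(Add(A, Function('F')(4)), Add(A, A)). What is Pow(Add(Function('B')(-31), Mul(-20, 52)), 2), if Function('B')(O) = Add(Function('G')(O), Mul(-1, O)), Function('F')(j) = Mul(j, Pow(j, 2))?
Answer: 9333025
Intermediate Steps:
Function('F')(j) = Pow(j, 3)
Function('G')(A) = Mul(2, A, Add(64, A)) (Function('G')(A) = Mul(Add(A, Pow(4, 3)), Add(A, A)) = Mul(Add(A, 64), Mul(2, A)) = Mul(Add(64, A), Mul(2, A)) = Mul(2, A, Add(64, A)))
Function('B')(O) = Add(Mul(-1, O), Mul(2, O, Add(64, O))) (Function('B')(O) = Add(Mul(2, O, Add(64, O)), Mul(-1, O)) = Add(Mul(-1, O), Mul(2, O, Add(64, O))))
Pow(Add(Function('B')(-31), Mul(-20, 52)), 2) = Pow(Add(Mul(-31, Add(127, Mul(2, -31))), Mul(-20, 52)), 2) = Pow(Add(Mul(-31, Add(127, -62)), -1040), 2) = Pow(Add(Mul(-31, 65), -1040), 2) = Pow(Add(-2015, -1040), 2) = Pow(-3055, 2) = 9333025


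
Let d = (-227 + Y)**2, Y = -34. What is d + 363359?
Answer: 431480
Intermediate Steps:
d = 68121 (d = (-227 - 34)**2 = (-261)**2 = 68121)
d + 363359 = 68121 + 363359 = 431480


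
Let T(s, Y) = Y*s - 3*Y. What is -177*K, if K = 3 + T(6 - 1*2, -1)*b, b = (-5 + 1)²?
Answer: 2301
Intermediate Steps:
T(s, Y) = -3*Y + Y*s
b = 16 (b = (-4)² = 16)
K = -13 (K = 3 - (-3 + (6 - 1*2))*16 = 3 - (-3 + (6 - 2))*16 = 3 - (-3 + 4)*16 = 3 - 1*1*16 = 3 - 1*16 = 3 - 16 = -13)
-177*K = -177*(-13) = 2301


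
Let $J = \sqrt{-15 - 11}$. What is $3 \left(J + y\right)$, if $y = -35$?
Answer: $-105 + 3 i \sqrt{26} \approx -105.0 + 15.297 i$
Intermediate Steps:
$J = i \sqrt{26}$ ($J = \sqrt{-26} = i \sqrt{26} \approx 5.099 i$)
$3 \left(J + y\right) = 3 \left(i \sqrt{26} - 35\right) = 3 \left(-35 + i \sqrt{26}\right) = -105 + 3 i \sqrt{26}$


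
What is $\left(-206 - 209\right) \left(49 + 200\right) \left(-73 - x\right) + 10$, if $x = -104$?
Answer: $-3203375$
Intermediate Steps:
$\left(-206 - 209\right) \left(49 + 200\right) \left(-73 - x\right) + 10 = \left(-206 - 209\right) \left(49 + 200\right) \left(-73 - -104\right) + 10 = \left(-415\right) 249 \left(-73 + 104\right) + 10 = \left(-103335\right) 31 + 10 = -3203385 + 10 = -3203375$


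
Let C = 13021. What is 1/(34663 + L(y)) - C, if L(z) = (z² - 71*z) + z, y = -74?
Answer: -590098698/45319 ≈ -13021.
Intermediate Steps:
L(z) = z² - 70*z
1/(34663 + L(y)) - C = 1/(34663 - 74*(-70 - 74)) - 1*13021 = 1/(34663 - 74*(-144)) - 13021 = 1/(34663 + 10656) - 13021 = 1/45319 - 13021 = -590098698/45319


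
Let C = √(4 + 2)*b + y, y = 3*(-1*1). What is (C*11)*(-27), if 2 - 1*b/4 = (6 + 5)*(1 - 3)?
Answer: 891 - 28512*√6 ≈ -68949.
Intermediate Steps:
b = 96 (b = 8 - 4*(6 + 5)*(1 - 3) = 8 - 44*(-2) = 8 - 4*(-22) = 8 + 88 = 96)
y = -3 (y = 3*(-1) = -3)
C = -3 + 96*√6 (C = √(4 + 2)*96 - 3 = √6*96 - 3 = 96*√6 - 3 = -3 + 96*√6 ≈ 232.15)
(C*11)*(-27) = ((-3 + 96*√6)*11)*(-27) = (-33 + 1056*√6)*(-27) = 891 - 28512*√6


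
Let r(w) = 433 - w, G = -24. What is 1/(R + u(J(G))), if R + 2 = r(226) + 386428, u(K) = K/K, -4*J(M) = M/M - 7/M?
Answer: 1/386634 ≈ 2.5864e-6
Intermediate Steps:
J(M) = -¼ + 7/(4*M) (J(M) = -(M/M - 7/M)/4 = -(1 - 7/M)/4 = -¼ + 7/(4*M))
u(K) = 1
R = 386633 (R = -2 + ((433 - 1*226) + 386428) = -2 + ((433 - 226) + 386428) = -2 + (207 + 386428) = -2 + 386635 = 386633)
1/(R + u(J(G))) = 1/(386633 + 1) = 1/386634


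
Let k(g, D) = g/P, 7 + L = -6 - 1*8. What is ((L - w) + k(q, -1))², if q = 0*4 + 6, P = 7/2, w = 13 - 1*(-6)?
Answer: 71824/49 ≈ 1465.8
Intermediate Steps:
L = -21 (L = -7 + (-6 - 1*8) = -7 + (-6 - 8) = -7 - 14 = -21)
w = 19 (w = 13 + 6 = 19)
P = 7/2 (P = 7*(½) = 7/2 ≈ 3.5000)
q = 6 (q = 0 + 6 = 6)
k(g, D) = 2*g/7 (k(g, D) = g/(7/2) = g*(2/7) = 2*g/7)
((L - w) + k(q, -1))² = ((-21 - 1*19) + (2/7)*6)² = ((-21 - 19) + 12/7)² = (-40 + 12/7)² = (-268/7)² = 71824/49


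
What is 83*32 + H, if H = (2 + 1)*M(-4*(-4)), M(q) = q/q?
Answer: 2659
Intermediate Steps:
M(q) = 1
H = 3 (H = (2 + 1)*1 = 3*1 = 3)
83*32 + H = 83*32 + 3 = 2656 + 3 = 2659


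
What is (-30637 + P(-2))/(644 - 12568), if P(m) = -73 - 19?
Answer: 30729/11924 ≈ 2.5771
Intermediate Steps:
P(m) = -92
(-30637 + P(-2))/(644 - 12568) = (-30637 - 92)/(644 - 12568) = -30729/(-11924) = -30729*(-1/11924) = 30729/11924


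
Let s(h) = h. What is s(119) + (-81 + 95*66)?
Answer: 6308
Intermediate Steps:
s(119) + (-81 + 95*66) = 119 + (-81 + 95*66) = 119 + (-81 + 6270) = 119 + 6189 = 6308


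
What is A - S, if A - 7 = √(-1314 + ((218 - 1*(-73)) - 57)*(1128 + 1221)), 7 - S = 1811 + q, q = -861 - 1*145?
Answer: 805 + 48*√238 ≈ 1545.5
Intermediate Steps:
q = -1006 (q = -861 - 145 = -1006)
S = -798 (S = 7 - (1811 - 1006) = 7 - 1*805 = 7 - 805 = -798)
A = 7 + 48*√238 (A = 7 + √(-1314 + ((218 - 1*(-73)) - 57)*(1128 + 1221)) = 7 + √(-1314 + ((218 + 73) - 57)*2349) = 7 + √(-1314 + (291 - 57)*2349) = 7 + √(-1314 + 234*2349) = 7 + √(-1314 + 549666) = 7 + √548352 = 7 + 48*√238 ≈ 747.51)
A - S = (7 + 48*√238) - 1*(-798) = (7 + 48*√238) + 798 = 805 + 48*√238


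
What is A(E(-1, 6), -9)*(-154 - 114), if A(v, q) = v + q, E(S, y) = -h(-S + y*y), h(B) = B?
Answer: 12328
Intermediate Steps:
E(S, y) = S - y² (E(S, y) = -(-S + y*y) = -(-S + y²) = -(y² - S) = S - y²)
A(v, q) = q + v
A(E(-1, 6), -9)*(-154 - 114) = (-9 + (-1 - 1*6²))*(-154 - 114) = (-9 + (-1 - 1*36))*(-268) = (-9 + (-1 - 36))*(-268) = (-9 - 37)*(-268) = -46*(-268) = 12328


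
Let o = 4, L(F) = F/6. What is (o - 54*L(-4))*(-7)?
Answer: -280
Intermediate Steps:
L(F) = F/6 (L(F) = F*(⅙) = F/6)
(o - 54*L(-4))*(-7) = (4 - 9*(-4))*(-7) = (4 - 54*(-⅔))*(-7) = (4 + 36)*(-7) = 40*(-7) = -280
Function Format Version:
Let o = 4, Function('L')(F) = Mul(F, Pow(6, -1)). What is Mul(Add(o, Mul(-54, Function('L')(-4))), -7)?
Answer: -280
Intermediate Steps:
Function('L')(F) = Mul(Rational(1, 6), F) (Function('L')(F) = Mul(F, Rational(1, 6)) = Mul(Rational(1, 6), F))
Mul(Add(o, Mul(-54, Function('L')(-4))), -7) = Mul(Add(4, Mul(-54, Mul(Rational(1, 6), -4))), -7) = Mul(Add(4, Mul(-54, Rational(-2, 3))), -7) = Mul(Add(4, 36), -7) = Mul(40, -7) = -280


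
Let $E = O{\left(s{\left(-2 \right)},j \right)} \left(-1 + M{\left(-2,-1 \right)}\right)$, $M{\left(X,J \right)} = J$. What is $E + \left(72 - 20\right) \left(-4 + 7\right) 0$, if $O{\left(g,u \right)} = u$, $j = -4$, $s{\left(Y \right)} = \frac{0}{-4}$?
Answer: $8$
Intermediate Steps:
$s{\left(Y \right)} = 0$ ($s{\left(Y \right)} = 0 \left(- \frac{1}{4}\right) = 0$)
$E = 8$ ($E = - 4 \left(-1 - 1\right) = \left(-4\right) \left(-2\right) = 8$)
$E + \left(72 - 20\right) \left(-4 + 7\right) 0 = 8 + \left(72 - 20\right) \left(-4 + 7\right) 0 = 8 + 52 \cdot 3 \cdot 0 = 8 + 52 \cdot 0 = 8 + 0 = 8$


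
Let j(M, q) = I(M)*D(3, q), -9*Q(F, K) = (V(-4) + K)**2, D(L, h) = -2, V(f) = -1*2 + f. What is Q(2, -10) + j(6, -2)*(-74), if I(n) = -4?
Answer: -5584/9 ≈ -620.44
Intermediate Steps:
V(f) = -2 + f
Q(F, K) = -(-6 + K)**2/9 (Q(F, K) = -((-2 - 4) + K)**2/9 = -(-6 + K)**2/9)
j(M, q) = 8 (j(M, q) = -4*(-2) = 8)
Q(2, -10) + j(6, -2)*(-74) = -(-6 - 10)**2/9 + 8*(-74) = -1/9*(-16)**2 - 592 = -1/9*256 - 592 = -256/9 - 592 = -5584/9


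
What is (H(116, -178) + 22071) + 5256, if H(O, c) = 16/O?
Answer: 792487/29 ≈ 27327.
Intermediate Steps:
(H(116, -178) + 22071) + 5256 = (16/116 + 22071) + 5256 = (16*(1/116) + 22071) + 5256 = (4/29 + 22071) + 5256 = 640063/29 + 5256 = 792487/29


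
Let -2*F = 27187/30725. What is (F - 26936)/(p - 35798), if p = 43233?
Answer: -1655244387/456880750 ≈ -3.6229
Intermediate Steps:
F = -27187/61450 (F = -27187/(2*30725) = -½*27187/30725 = -27187/61450 ≈ -0.44242)
(F - 26936)/(p - 35798) = (-27187/61450 - 26936)/(43233 - 35798) = -1655244387/61450/7435 = -1655244387/61450*1/7435 = -1655244387/456880750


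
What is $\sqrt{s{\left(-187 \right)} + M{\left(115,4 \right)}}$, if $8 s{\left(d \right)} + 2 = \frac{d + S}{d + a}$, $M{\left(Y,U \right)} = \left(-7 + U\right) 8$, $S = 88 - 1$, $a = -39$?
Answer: $\frac{i \sqrt{308942}}{113} \approx 4.9188 i$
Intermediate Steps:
$S = 87$ ($S = 88 - 1 = 87$)
$M{\left(Y,U \right)} = -56 + 8 U$
$s{\left(d \right)} = - \frac{1}{4} + \frac{87 + d}{8 \left(-39 + d\right)}$ ($s{\left(d \right)} = - \frac{1}{4} + \frac{\left(d + 87\right) \frac{1}{d - 39}}{8} = - \frac{1}{4} + \frac{\left(87 + d\right) \frac{1}{-39 + d}}{8} = - \frac{1}{4} + \frac{\frac{1}{-39 + d} \left(87 + d\right)}{8} = - \frac{1}{4} + \frac{87 + d}{8 \left(-39 + d\right)}$)
$\sqrt{s{\left(-187 \right)} + M{\left(115,4 \right)}} = \sqrt{\frac{165 - -187}{8 \left(-39 - 187\right)} + \left(-56 + 8 \cdot 4\right)} = \sqrt{\frac{165 + 187}{8 \left(-226\right)} + \left(-56 + 32\right)} = \sqrt{\frac{1}{8} \left(- \frac{1}{226}\right) 352 - 24} = \sqrt{- \frac{22}{113} - 24} = \sqrt{- \frac{2734}{113}} = \frac{i \sqrt{308942}}{113}$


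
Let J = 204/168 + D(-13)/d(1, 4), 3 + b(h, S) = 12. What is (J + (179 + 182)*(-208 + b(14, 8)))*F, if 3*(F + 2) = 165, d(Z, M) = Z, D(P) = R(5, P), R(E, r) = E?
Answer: -53299927/14 ≈ -3.8071e+6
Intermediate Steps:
b(h, S) = 9 (b(h, S) = -3 + 12 = 9)
D(P) = 5
F = 53 (F = -2 + (1/3)*165 = -2 + 55 = 53)
J = 87/14 (J = 204/168 + 5/1 = 204*(1/168) + 5*1 = 17/14 + 5 = 87/14 ≈ 6.2143)
(J + (179 + 182)*(-208 + b(14, 8)))*F = (87/14 + (179 + 182)*(-208 + 9))*53 = (87/14 + 361*(-199))*53 = (87/14 - 71839)*53 = -1005659/14*53 = -53299927/14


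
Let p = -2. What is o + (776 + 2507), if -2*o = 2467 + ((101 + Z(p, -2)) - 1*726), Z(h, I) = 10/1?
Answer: 2357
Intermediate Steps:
Z(h, I) = 10 (Z(h, I) = 10*1 = 10)
o = -926 (o = -(2467 + ((101 + 10) - 1*726))/2 = -(2467 + (111 - 726))/2 = -(2467 - 615)/2 = -1/2*1852 = -926)
o + (776 + 2507) = -926 + (776 + 2507) = -926 + 3283 = 2357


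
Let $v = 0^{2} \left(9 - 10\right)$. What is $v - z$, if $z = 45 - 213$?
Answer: $168$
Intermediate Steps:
$z = -168$
$v = 0$ ($v = 0 \left(-1\right) = 0$)
$v - z = 0 - -168 = 0 + 168 = 168$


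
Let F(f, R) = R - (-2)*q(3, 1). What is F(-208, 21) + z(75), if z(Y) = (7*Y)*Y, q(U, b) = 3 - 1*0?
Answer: 39402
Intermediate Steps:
q(U, b) = 3 (q(U, b) = 3 + 0 = 3)
z(Y) = 7*Y²
F(f, R) = 6 + R (F(f, R) = R - (-2)*3 = R - 1*(-6) = R + 6 = 6 + R)
F(-208, 21) + z(75) = (6 + 21) + 7*75² = 27 + 7*5625 = 27 + 39375 = 39402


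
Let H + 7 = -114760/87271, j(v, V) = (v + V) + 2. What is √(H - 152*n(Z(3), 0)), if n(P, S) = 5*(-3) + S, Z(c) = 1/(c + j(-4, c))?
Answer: √17301669753433/87271 ≈ 47.662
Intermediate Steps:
j(v, V) = 2 + V + v (j(v, V) = (V + v) + 2 = 2 + V + v)
Z(c) = 1/(-2 + 2*c) (Z(c) = 1/(c + (2 + c - 4)) = 1/(c + (-2 + c)) = 1/(-2 + 2*c))
n(P, S) = -15 + S
H = -725657/87271 (H = -7 - 114760/87271 = -725657/87271 ≈ -8.3150)
√(H - 152*n(Z(3), 0)) = √(-725657/87271 - 152*(-15 + 0)) = √(-725657/87271 - 152*(-15)) = √(-725657/87271 + 2280) = √(198252223/87271) = √17301669753433/87271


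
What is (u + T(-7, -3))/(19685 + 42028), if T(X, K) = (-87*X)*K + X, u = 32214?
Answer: 30380/61713 ≈ 0.49228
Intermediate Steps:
T(X, K) = X - 87*K*X (T(X, K) = -87*K*X + X = X - 87*K*X)
(u + T(-7, -3))/(19685 + 42028) = (32214 - 7*(1 - 87*(-3)))/(19685 + 42028) = (32214 - 7*(1 + 261))/61713 = (32214 - 7*262)*(1/61713) = (32214 - 1834)*(1/61713) = 30380*(1/61713) = 30380/61713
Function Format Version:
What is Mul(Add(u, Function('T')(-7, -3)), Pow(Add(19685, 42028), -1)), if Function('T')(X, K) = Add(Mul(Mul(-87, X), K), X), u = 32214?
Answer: Rational(30380, 61713) ≈ 0.49228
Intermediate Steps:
Function('T')(X, K) = Add(X, Mul(-87, K, X)) (Function('T')(X, K) = Add(Mul(-87, K, X), X) = Add(X, Mul(-87, K, X)))
Mul(Add(u, Function('T')(-7, -3)), Pow(Add(19685, 42028), -1)) = Mul(Add(32214, Mul(-7, Add(1, Mul(-87, -3)))), Pow(Add(19685, 42028), -1)) = Mul(Add(32214, Mul(-7, Add(1, 261))), Pow(61713, -1)) = Mul(Add(32214, Mul(-7, 262)), Rational(1, 61713)) = Mul(Add(32214, -1834), Rational(1, 61713)) = Mul(30380, Rational(1, 61713)) = Rational(30380, 61713)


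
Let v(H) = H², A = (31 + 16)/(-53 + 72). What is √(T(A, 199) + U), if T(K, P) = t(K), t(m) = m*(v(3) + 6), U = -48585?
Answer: 3*I*√1947310/19 ≈ 220.34*I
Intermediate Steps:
A = 47/19 ≈ 2.4737
t(m) = 15*m (t(m) = m*(3² + 6) = m*(9 + 6) = m*15 = 15*m)
T(K, P) = 15*K
√(T(A, 199) + U) = √(15*(47/19) - 48585) = √(705/19 - 48585) = √(-922410/19) = 3*I*√1947310/19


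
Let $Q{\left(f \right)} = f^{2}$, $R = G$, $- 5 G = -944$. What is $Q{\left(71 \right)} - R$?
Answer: $\frac{24261}{5} \approx 4852.2$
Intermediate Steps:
$G = \frac{944}{5}$ ($G = \left(- \frac{1}{5}\right) \left(-944\right) = \frac{944}{5} \approx 188.8$)
$R = \frac{944}{5} \approx 188.8$
$Q{\left(71 \right)} - R = 71^{2} - \frac{944}{5} = 5041 - \frac{944}{5} = \frac{24261}{5}$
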